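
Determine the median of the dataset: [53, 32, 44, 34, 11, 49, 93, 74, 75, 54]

51

Step 1: Sort the data in ascending order: [11, 32, 34, 44, 49, 53, 54, 74, 75, 93]
Step 2: The number of values is n = 10.
Step 3: Since n is even, the median is the average of positions 5 and 6:
  Median = (49 + 53) / 2 = 51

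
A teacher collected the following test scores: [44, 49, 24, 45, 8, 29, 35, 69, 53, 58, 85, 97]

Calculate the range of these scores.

89

Step 1: Identify the maximum value: max = 97
Step 2: Identify the minimum value: min = 8
Step 3: Range = max - min = 97 - 8 = 89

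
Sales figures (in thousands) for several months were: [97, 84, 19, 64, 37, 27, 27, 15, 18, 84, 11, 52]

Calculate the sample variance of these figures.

938.8106

Step 1: Compute the mean: (97 + 84 + 19 + 64 + 37 + 27 + 27 + 15 + 18 + 84 + 11 + 52) / 12 = 44.5833
Step 2: Compute squared deviations from the mean:
  (97 - 44.5833)^2 = 2747.5069
  (84 - 44.5833)^2 = 1553.6736
  (19 - 44.5833)^2 = 654.5069
  (64 - 44.5833)^2 = 377.0069
  (37 - 44.5833)^2 = 57.5069
  (27 - 44.5833)^2 = 309.1736
  (27 - 44.5833)^2 = 309.1736
  (15 - 44.5833)^2 = 875.1736
  (18 - 44.5833)^2 = 706.6736
  (84 - 44.5833)^2 = 1553.6736
  (11 - 44.5833)^2 = 1127.8403
  (52 - 44.5833)^2 = 55.0069
Step 3: Sum of squared deviations = 10326.9167
Step 4: Sample variance = 10326.9167 / 11 = 938.8106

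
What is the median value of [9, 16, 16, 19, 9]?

16

Step 1: Sort the data in ascending order: [9, 9, 16, 16, 19]
Step 2: The number of values is n = 5.
Step 3: Since n is odd, the median is the middle value at position 3: 16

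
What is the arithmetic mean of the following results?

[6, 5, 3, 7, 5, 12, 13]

7.2857

Step 1: Sum all values: 6 + 5 + 3 + 7 + 5 + 12 + 13 = 51
Step 2: Count the number of values: n = 7
Step 3: Mean = sum / n = 51 / 7 = 7.2857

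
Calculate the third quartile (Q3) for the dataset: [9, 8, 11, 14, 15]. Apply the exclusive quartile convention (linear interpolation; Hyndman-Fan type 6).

14.5

Step 1: Sort the data: [8, 9, 11, 14, 15]
Step 2: n = 5
Step 3: Using the exclusive quartile method:
  Q1 = 8.5
  Q2 (median) = 11
  Q3 = 14.5
  IQR = Q3 - Q1 = 14.5 - 8.5 = 6
Step 4: Q3 = 14.5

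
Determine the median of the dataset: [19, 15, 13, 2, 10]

13

Step 1: Sort the data in ascending order: [2, 10, 13, 15, 19]
Step 2: The number of values is n = 5.
Step 3: Since n is odd, the median is the middle value at position 3: 13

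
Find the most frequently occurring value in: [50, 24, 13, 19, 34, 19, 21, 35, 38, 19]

19

Step 1: Count the frequency of each value:
  13: appears 1 time(s)
  19: appears 3 time(s)
  21: appears 1 time(s)
  24: appears 1 time(s)
  34: appears 1 time(s)
  35: appears 1 time(s)
  38: appears 1 time(s)
  50: appears 1 time(s)
Step 2: The value 19 appears most frequently (3 times).
Step 3: Mode = 19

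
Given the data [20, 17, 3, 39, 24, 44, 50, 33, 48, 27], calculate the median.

30

Step 1: Sort the data in ascending order: [3, 17, 20, 24, 27, 33, 39, 44, 48, 50]
Step 2: The number of values is n = 10.
Step 3: Since n is even, the median is the average of positions 5 and 6:
  Median = (27 + 33) / 2 = 30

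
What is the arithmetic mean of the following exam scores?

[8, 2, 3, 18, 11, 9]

8.5

Step 1: Sum all values: 8 + 2 + 3 + 18 + 11 + 9 = 51
Step 2: Count the number of values: n = 6
Step 3: Mean = sum / n = 51 / 6 = 8.5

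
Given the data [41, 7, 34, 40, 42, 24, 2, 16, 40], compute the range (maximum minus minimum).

40

Step 1: Identify the maximum value: max = 42
Step 2: Identify the minimum value: min = 2
Step 3: Range = max - min = 42 - 2 = 40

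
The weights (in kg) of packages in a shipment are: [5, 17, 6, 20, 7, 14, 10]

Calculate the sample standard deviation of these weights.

5.8228

Step 1: Compute the mean: 11.2857
Step 2: Sum of squared deviations from the mean: 203.4286
Step 3: Sample variance = 203.4286 / 6 = 33.9048
Step 4: Standard deviation = sqrt(33.9048) = 5.8228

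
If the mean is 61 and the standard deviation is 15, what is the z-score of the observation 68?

0.4667

Step 1: Recall the z-score formula: z = (x - mu) / sigma
Step 2: Substitute values: z = (68 - 61) / 15
Step 3: z = 7 / 15 = 0.4667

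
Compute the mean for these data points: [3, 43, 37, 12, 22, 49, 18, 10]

24.25

Step 1: Sum all values: 3 + 43 + 37 + 12 + 22 + 49 + 18 + 10 = 194
Step 2: Count the number of values: n = 8
Step 3: Mean = sum / n = 194 / 8 = 24.25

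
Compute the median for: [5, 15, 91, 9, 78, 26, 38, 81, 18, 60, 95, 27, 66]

38

Step 1: Sort the data in ascending order: [5, 9, 15, 18, 26, 27, 38, 60, 66, 78, 81, 91, 95]
Step 2: The number of values is n = 13.
Step 3: Since n is odd, the median is the middle value at position 7: 38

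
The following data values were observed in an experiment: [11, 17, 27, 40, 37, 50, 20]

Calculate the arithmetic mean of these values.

28.8571

Step 1: Sum all values: 11 + 17 + 27 + 40 + 37 + 50 + 20 = 202
Step 2: Count the number of values: n = 7
Step 3: Mean = sum / n = 202 / 7 = 28.8571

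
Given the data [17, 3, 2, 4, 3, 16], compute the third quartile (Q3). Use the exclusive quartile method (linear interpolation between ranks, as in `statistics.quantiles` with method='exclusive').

16.25

Step 1: Sort the data: [2, 3, 3, 4, 16, 17]
Step 2: n = 6
Step 3: Using the exclusive quartile method:
  Q1 = 2.75
  Q2 (median) = 3.5
  Q3 = 16.25
  IQR = Q3 - Q1 = 16.25 - 2.75 = 13.5
Step 4: Q3 = 16.25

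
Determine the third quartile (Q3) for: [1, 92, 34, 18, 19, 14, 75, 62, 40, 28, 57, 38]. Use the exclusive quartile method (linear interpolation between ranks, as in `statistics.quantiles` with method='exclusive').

60.75

Step 1: Sort the data: [1, 14, 18, 19, 28, 34, 38, 40, 57, 62, 75, 92]
Step 2: n = 12
Step 3: Using the exclusive quartile method:
  Q1 = 18.25
  Q2 (median) = 36
  Q3 = 60.75
  IQR = Q3 - Q1 = 60.75 - 18.25 = 42.5
Step 4: Q3 = 60.75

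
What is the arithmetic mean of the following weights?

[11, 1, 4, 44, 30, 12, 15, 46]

20.375

Step 1: Sum all values: 11 + 1 + 4 + 44 + 30 + 12 + 15 + 46 = 163
Step 2: Count the number of values: n = 8
Step 3: Mean = sum / n = 163 / 8 = 20.375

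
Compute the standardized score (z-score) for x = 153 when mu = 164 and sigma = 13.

-0.8462

Step 1: Recall the z-score formula: z = (x - mu) / sigma
Step 2: Substitute values: z = (153 - 164) / 13
Step 3: z = -11 / 13 = -0.8462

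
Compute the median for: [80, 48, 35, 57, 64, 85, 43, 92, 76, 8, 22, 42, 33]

48

Step 1: Sort the data in ascending order: [8, 22, 33, 35, 42, 43, 48, 57, 64, 76, 80, 85, 92]
Step 2: The number of values is n = 13.
Step 3: Since n is odd, the median is the middle value at position 7: 48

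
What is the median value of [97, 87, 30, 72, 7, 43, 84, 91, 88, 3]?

78

Step 1: Sort the data in ascending order: [3, 7, 30, 43, 72, 84, 87, 88, 91, 97]
Step 2: The number of values is n = 10.
Step 3: Since n is even, the median is the average of positions 5 and 6:
  Median = (72 + 84) / 2 = 78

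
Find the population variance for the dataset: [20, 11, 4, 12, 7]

29.36

Step 1: Compute the mean: (20 + 11 + 4 + 12 + 7) / 5 = 10.8
Step 2: Compute squared deviations from the mean:
  (20 - 10.8)^2 = 84.64
  (11 - 10.8)^2 = 0.04
  (4 - 10.8)^2 = 46.24
  (12 - 10.8)^2 = 1.44
  (7 - 10.8)^2 = 14.44
Step 3: Sum of squared deviations = 146.8
Step 4: Population variance = 146.8 / 5 = 29.36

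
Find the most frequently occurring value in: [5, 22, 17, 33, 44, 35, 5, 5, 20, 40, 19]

5

Step 1: Count the frequency of each value:
  5: appears 3 time(s)
  17: appears 1 time(s)
  19: appears 1 time(s)
  20: appears 1 time(s)
  22: appears 1 time(s)
  33: appears 1 time(s)
  35: appears 1 time(s)
  40: appears 1 time(s)
  44: appears 1 time(s)
Step 2: The value 5 appears most frequently (3 times).
Step 3: Mode = 5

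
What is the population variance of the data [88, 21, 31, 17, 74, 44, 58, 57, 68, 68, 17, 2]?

687.4097

Step 1: Compute the mean: (88 + 21 + 31 + 17 + 74 + 44 + 58 + 57 + 68 + 68 + 17 + 2) / 12 = 45.4167
Step 2: Compute squared deviations from the mean:
  (88 - 45.4167)^2 = 1813.3403
  (21 - 45.4167)^2 = 596.1736
  (31 - 45.4167)^2 = 207.8403
  (17 - 45.4167)^2 = 807.5069
  (74 - 45.4167)^2 = 817.0069
  (44 - 45.4167)^2 = 2.0069
  (58 - 45.4167)^2 = 158.3403
  (57 - 45.4167)^2 = 134.1736
  (68 - 45.4167)^2 = 510.0069
  (68 - 45.4167)^2 = 510.0069
  (17 - 45.4167)^2 = 807.5069
  (2 - 45.4167)^2 = 1885.0069
Step 3: Sum of squared deviations = 8248.9167
Step 4: Population variance = 8248.9167 / 12 = 687.4097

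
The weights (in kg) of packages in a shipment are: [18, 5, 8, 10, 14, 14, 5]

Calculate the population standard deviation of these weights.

4.5937

Step 1: Compute the mean: 10.5714
Step 2: Sum of squared deviations from the mean: 147.7143
Step 3: Population variance = 147.7143 / 7 = 21.102
Step 4: Standard deviation = sqrt(21.102) = 4.5937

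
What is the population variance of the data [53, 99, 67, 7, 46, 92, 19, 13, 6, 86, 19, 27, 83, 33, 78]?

1033.9822

Step 1: Compute the mean: (53 + 99 + 67 + 7 + 46 + 92 + 19 + 13 + 6 + 86 + 19 + 27 + 83 + 33 + 78) / 15 = 48.5333
Step 2: Compute squared deviations from the mean:
  (53 - 48.5333)^2 = 19.9511
  (99 - 48.5333)^2 = 2546.8844
  (67 - 48.5333)^2 = 341.0178
  (7 - 48.5333)^2 = 1725.0178
  (46 - 48.5333)^2 = 6.4178
  (92 - 48.5333)^2 = 1889.3511
  (19 - 48.5333)^2 = 872.2178
  (13 - 48.5333)^2 = 1262.6178
  (6 - 48.5333)^2 = 1809.0844
  (86 - 48.5333)^2 = 1403.7511
  (19 - 48.5333)^2 = 872.2178
  (27 - 48.5333)^2 = 463.6844
  (83 - 48.5333)^2 = 1187.9511
  (33 - 48.5333)^2 = 241.2844
  (78 - 48.5333)^2 = 868.2844
Step 3: Sum of squared deviations = 15509.7333
Step 4: Population variance = 15509.7333 / 15 = 1033.9822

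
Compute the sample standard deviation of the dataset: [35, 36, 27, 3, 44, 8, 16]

15.4642

Step 1: Compute the mean: 24.1429
Step 2: Sum of squared deviations from the mean: 1434.8571
Step 3: Sample variance = 1434.8571 / 6 = 239.1429
Step 4: Standard deviation = sqrt(239.1429) = 15.4642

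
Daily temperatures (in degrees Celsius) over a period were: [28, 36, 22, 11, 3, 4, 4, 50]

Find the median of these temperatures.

16.5

Step 1: Sort the data in ascending order: [3, 4, 4, 11, 22, 28, 36, 50]
Step 2: The number of values is n = 8.
Step 3: Since n is even, the median is the average of positions 4 and 5:
  Median = (11 + 22) / 2 = 16.5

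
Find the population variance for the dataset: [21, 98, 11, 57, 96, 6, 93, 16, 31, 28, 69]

1175.0579

Step 1: Compute the mean: (21 + 98 + 11 + 57 + 96 + 6 + 93 + 16 + 31 + 28 + 69) / 11 = 47.8182
Step 2: Compute squared deviations from the mean:
  (21 - 47.8182)^2 = 719.2149
  (98 - 47.8182)^2 = 2518.2149
  (11 - 47.8182)^2 = 1355.5785
  (57 - 47.8182)^2 = 84.3058
  (96 - 47.8182)^2 = 2321.4876
  (6 - 47.8182)^2 = 1748.7603
  (93 - 47.8182)^2 = 2041.3967
  (16 - 47.8182)^2 = 1012.3967
  (31 - 47.8182)^2 = 282.8512
  (28 - 47.8182)^2 = 392.7603
  (69 - 47.8182)^2 = 448.6694
Step 3: Sum of squared deviations = 12925.6364
Step 4: Population variance = 12925.6364 / 11 = 1175.0579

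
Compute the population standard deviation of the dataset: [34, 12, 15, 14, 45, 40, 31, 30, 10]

12.3738

Step 1: Compute the mean: 25.6667
Step 2: Sum of squared deviations from the mean: 1378
Step 3: Population variance = 1378 / 9 = 153.1111
Step 4: Standard deviation = sqrt(153.1111) = 12.3738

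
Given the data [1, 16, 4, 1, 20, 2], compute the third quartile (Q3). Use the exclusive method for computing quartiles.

17

Step 1: Sort the data: [1, 1, 2, 4, 16, 20]
Step 2: n = 6
Step 3: Using the exclusive quartile method:
  Q1 = 1
  Q2 (median) = 3
  Q3 = 17
  IQR = Q3 - Q1 = 17 - 1 = 16
Step 4: Q3 = 17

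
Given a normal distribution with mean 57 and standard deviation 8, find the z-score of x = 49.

-1

Step 1: Recall the z-score formula: z = (x - mu) / sigma
Step 2: Substitute values: z = (49 - 57) / 8
Step 3: z = -8 / 8 = -1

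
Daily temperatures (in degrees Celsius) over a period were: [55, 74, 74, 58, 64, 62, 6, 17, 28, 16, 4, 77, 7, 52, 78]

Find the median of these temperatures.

55

Step 1: Sort the data in ascending order: [4, 6, 7, 16, 17, 28, 52, 55, 58, 62, 64, 74, 74, 77, 78]
Step 2: The number of values is n = 15.
Step 3: Since n is odd, the median is the middle value at position 8: 55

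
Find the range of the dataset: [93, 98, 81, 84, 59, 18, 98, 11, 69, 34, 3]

95

Step 1: Identify the maximum value: max = 98
Step 2: Identify the minimum value: min = 3
Step 3: Range = max - min = 98 - 3 = 95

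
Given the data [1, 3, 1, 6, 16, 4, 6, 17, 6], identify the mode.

6

Step 1: Count the frequency of each value:
  1: appears 2 time(s)
  3: appears 1 time(s)
  4: appears 1 time(s)
  6: appears 3 time(s)
  16: appears 1 time(s)
  17: appears 1 time(s)
Step 2: The value 6 appears most frequently (3 times).
Step 3: Mode = 6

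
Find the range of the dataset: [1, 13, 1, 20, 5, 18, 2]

19

Step 1: Identify the maximum value: max = 20
Step 2: Identify the minimum value: min = 1
Step 3: Range = max - min = 20 - 1 = 19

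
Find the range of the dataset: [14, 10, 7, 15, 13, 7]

8

Step 1: Identify the maximum value: max = 15
Step 2: Identify the minimum value: min = 7
Step 3: Range = max - min = 15 - 7 = 8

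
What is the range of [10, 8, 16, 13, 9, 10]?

8

Step 1: Identify the maximum value: max = 16
Step 2: Identify the minimum value: min = 8
Step 3: Range = max - min = 16 - 8 = 8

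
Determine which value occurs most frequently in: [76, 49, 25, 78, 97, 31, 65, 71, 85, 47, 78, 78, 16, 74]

78

Step 1: Count the frequency of each value:
  16: appears 1 time(s)
  25: appears 1 time(s)
  31: appears 1 time(s)
  47: appears 1 time(s)
  49: appears 1 time(s)
  65: appears 1 time(s)
  71: appears 1 time(s)
  74: appears 1 time(s)
  76: appears 1 time(s)
  78: appears 3 time(s)
  85: appears 1 time(s)
  97: appears 1 time(s)
Step 2: The value 78 appears most frequently (3 times).
Step 3: Mode = 78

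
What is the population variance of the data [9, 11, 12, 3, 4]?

13.36

Step 1: Compute the mean: (9 + 11 + 12 + 3 + 4) / 5 = 7.8
Step 2: Compute squared deviations from the mean:
  (9 - 7.8)^2 = 1.44
  (11 - 7.8)^2 = 10.24
  (12 - 7.8)^2 = 17.64
  (3 - 7.8)^2 = 23.04
  (4 - 7.8)^2 = 14.44
Step 3: Sum of squared deviations = 66.8
Step 4: Population variance = 66.8 / 5 = 13.36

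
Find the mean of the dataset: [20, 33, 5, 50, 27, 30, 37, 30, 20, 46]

29.8

Step 1: Sum all values: 20 + 33 + 5 + 50 + 27 + 30 + 37 + 30 + 20 + 46 = 298
Step 2: Count the number of values: n = 10
Step 3: Mean = sum / n = 298 / 10 = 29.8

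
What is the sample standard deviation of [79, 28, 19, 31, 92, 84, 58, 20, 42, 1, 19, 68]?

30.1374

Step 1: Compute the mean: 45.0833
Step 2: Sum of squared deviations from the mean: 9990.9167
Step 3: Sample variance = 9990.9167 / 11 = 908.2652
Step 4: Standard deviation = sqrt(908.2652) = 30.1374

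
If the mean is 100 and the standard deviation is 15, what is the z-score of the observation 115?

1

Step 1: Recall the z-score formula: z = (x - mu) / sigma
Step 2: Substitute values: z = (115 - 100) / 15
Step 3: z = 15 / 15 = 1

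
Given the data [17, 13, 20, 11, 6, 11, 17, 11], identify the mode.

11

Step 1: Count the frequency of each value:
  6: appears 1 time(s)
  11: appears 3 time(s)
  13: appears 1 time(s)
  17: appears 2 time(s)
  20: appears 1 time(s)
Step 2: The value 11 appears most frequently (3 times).
Step 3: Mode = 11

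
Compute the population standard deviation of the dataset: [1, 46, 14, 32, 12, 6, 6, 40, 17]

15.195

Step 1: Compute the mean: 19.3333
Step 2: Sum of squared deviations from the mean: 2078
Step 3: Population variance = 2078 / 9 = 230.8889
Step 4: Standard deviation = sqrt(230.8889) = 15.195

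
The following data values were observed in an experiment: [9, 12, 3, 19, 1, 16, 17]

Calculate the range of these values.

18

Step 1: Identify the maximum value: max = 19
Step 2: Identify the minimum value: min = 1
Step 3: Range = max - min = 19 - 1 = 18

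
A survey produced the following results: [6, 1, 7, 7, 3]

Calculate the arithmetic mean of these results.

4.8

Step 1: Sum all values: 6 + 1 + 7 + 7 + 3 = 24
Step 2: Count the number of values: n = 5
Step 3: Mean = sum / n = 24 / 5 = 4.8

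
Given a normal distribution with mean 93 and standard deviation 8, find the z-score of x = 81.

-1.5

Step 1: Recall the z-score formula: z = (x - mu) / sigma
Step 2: Substitute values: z = (81 - 93) / 8
Step 3: z = -12 / 8 = -1.5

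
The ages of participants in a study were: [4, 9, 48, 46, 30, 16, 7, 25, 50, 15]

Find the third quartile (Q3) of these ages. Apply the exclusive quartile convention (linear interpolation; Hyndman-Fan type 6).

46.5

Step 1: Sort the data: [4, 7, 9, 15, 16, 25, 30, 46, 48, 50]
Step 2: n = 10
Step 3: Using the exclusive quartile method:
  Q1 = 8.5
  Q2 (median) = 20.5
  Q3 = 46.5
  IQR = Q3 - Q1 = 46.5 - 8.5 = 38
Step 4: Q3 = 46.5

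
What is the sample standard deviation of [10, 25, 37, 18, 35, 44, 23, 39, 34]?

11.0805

Step 1: Compute the mean: 29.4444
Step 2: Sum of squared deviations from the mean: 982.2222
Step 3: Sample variance = 982.2222 / 8 = 122.7778
Step 4: Standard deviation = sqrt(122.7778) = 11.0805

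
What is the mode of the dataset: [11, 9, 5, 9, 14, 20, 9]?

9

Step 1: Count the frequency of each value:
  5: appears 1 time(s)
  9: appears 3 time(s)
  11: appears 1 time(s)
  14: appears 1 time(s)
  20: appears 1 time(s)
Step 2: The value 9 appears most frequently (3 times).
Step 3: Mode = 9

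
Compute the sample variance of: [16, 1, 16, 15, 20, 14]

42.6667

Step 1: Compute the mean: (16 + 1 + 16 + 15 + 20 + 14) / 6 = 13.6667
Step 2: Compute squared deviations from the mean:
  (16 - 13.6667)^2 = 5.4444
  (1 - 13.6667)^2 = 160.4444
  (16 - 13.6667)^2 = 5.4444
  (15 - 13.6667)^2 = 1.7778
  (20 - 13.6667)^2 = 40.1111
  (14 - 13.6667)^2 = 0.1111
Step 3: Sum of squared deviations = 213.3333
Step 4: Sample variance = 213.3333 / 5 = 42.6667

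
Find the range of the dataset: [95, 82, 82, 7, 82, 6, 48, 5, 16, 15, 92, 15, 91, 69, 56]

90

Step 1: Identify the maximum value: max = 95
Step 2: Identify the minimum value: min = 5
Step 3: Range = max - min = 95 - 5 = 90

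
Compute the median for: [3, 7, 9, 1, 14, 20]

8

Step 1: Sort the data in ascending order: [1, 3, 7, 9, 14, 20]
Step 2: The number of values is n = 6.
Step 3: Since n is even, the median is the average of positions 3 and 4:
  Median = (7 + 9) / 2 = 8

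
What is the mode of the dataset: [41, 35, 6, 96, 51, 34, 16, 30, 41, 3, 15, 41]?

41

Step 1: Count the frequency of each value:
  3: appears 1 time(s)
  6: appears 1 time(s)
  15: appears 1 time(s)
  16: appears 1 time(s)
  30: appears 1 time(s)
  34: appears 1 time(s)
  35: appears 1 time(s)
  41: appears 3 time(s)
  51: appears 1 time(s)
  96: appears 1 time(s)
Step 2: The value 41 appears most frequently (3 times).
Step 3: Mode = 41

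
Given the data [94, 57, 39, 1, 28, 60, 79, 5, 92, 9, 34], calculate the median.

39

Step 1: Sort the data in ascending order: [1, 5, 9, 28, 34, 39, 57, 60, 79, 92, 94]
Step 2: The number of values is n = 11.
Step 3: Since n is odd, the median is the middle value at position 6: 39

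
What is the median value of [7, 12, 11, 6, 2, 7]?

7

Step 1: Sort the data in ascending order: [2, 6, 7, 7, 11, 12]
Step 2: The number of values is n = 6.
Step 3: Since n is even, the median is the average of positions 3 and 4:
  Median = (7 + 7) / 2 = 7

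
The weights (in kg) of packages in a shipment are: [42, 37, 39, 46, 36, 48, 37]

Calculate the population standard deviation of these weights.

4.3985

Step 1: Compute the mean: 40.7143
Step 2: Sum of squared deviations from the mean: 135.4286
Step 3: Population variance = 135.4286 / 7 = 19.3469
Step 4: Standard deviation = sqrt(19.3469) = 4.3985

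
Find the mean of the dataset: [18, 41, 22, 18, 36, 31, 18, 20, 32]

26.2222

Step 1: Sum all values: 18 + 41 + 22 + 18 + 36 + 31 + 18 + 20 + 32 = 236
Step 2: Count the number of values: n = 9
Step 3: Mean = sum / n = 236 / 9 = 26.2222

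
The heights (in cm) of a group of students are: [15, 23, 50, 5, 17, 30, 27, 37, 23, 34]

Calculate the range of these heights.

45

Step 1: Identify the maximum value: max = 50
Step 2: Identify the minimum value: min = 5
Step 3: Range = max - min = 50 - 5 = 45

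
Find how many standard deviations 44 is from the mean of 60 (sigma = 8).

-2

Step 1: Recall the z-score formula: z = (x - mu) / sigma
Step 2: Substitute values: z = (44 - 60) / 8
Step 3: z = -16 / 8 = -2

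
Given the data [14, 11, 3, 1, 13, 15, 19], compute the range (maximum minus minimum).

18

Step 1: Identify the maximum value: max = 19
Step 2: Identify the minimum value: min = 1
Step 3: Range = max - min = 19 - 1 = 18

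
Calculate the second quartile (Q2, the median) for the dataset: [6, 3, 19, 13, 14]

13

Step 1: Sort the data: [3, 6, 13, 14, 19]
Step 2: n = 5
Step 3: Q2 is the median. Since n is odd, it is the middle value at position 3: 13
Step 4: Q2 = 13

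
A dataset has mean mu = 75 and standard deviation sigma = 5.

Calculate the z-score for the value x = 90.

3

Step 1: Recall the z-score formula: z = (x - mu) / sigma
Step 2: Substitute values: z = (90 - 75) / 5
Step 3: z = 15 / 5 = 3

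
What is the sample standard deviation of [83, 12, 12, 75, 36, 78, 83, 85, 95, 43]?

31.4989

Step 1: Compute the mean: 60.2
Step 2: Sum of squared deviations from the mean: 8929.6
Step 3: Sample variance = 8929.6 / 9 = 992.1778
Step 4: Standard deviation = sqrt(992.1778) = 31.4989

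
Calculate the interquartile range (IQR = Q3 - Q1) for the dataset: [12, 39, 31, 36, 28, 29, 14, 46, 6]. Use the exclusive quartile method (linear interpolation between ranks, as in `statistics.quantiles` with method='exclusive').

24.5

Step 1: Sort the data: [6, 12, 14, 28, 29, 31, 36, 39, 46]
Step 2: n = 9
Step 3: Using the exclusive quartile method:
  Q1 = 13
  Q2 (median) = 29
  Q3 = 37.5
  IQR = Q3 - Q1 = 37.5 - 13 = 24.5
Step 4: IQR = 24.5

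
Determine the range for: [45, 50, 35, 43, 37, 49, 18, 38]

32

Step 1: Identify the maximum value: max = 50
Step 2: Identify the minimum value: min = 18
Step 3: Range = max - min = 50 - 18 = 32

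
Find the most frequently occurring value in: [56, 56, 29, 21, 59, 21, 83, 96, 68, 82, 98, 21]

21

Step 1: Count the frequency of each value:
  21: appears 3 time(s)
  29: appears 1 time(s)
  56: appears 2 time(s)
  59: appears 1 time(s)
  68: appears 1 time(s)
  82: appears 1 time(s)
  83: appears 1 time(s)
  96: appears 1 time(s)
  98: appears 1 time(s)
Step 2: The value 21 appears most frequently (3 times).
Step 3: Mode = 21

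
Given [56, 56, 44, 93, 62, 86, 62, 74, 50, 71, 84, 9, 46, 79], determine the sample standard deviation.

21.7306

Step 1: Compute the mean: 62.2857
Step 2: Sum of squared deviations from the mean: 6138.8571
Step 3: Sample variance = 6138.8571 / 13 = 472.2198
Step 4: Standard deviation = sqrt(472.2198) = 21.7306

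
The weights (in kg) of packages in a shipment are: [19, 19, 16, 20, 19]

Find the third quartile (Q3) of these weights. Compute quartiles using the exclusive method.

19.5

Step 1: Sort the data: [16, 19, 19, 19, 20]
Step 2: n = 5
Step 3: Using the exclusive quartile method:
  Q1 = 17.5
  Q2 (median) = 19
  Q3 = 19.5
  IQR = Q3 - Q1 = 19.5 - 17.5 = 2
Step 4: Q3 = 19.5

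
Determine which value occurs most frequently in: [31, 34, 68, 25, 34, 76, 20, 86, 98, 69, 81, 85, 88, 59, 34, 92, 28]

34

Step 1: Count the frequency of each value:
  20: appears 1 time(s)
  25: appears 1 time(s)
  28: appears 1 time(s)
  31: appears 1 time(s)
  34: appears 3 time(s)
  59: appears 1 time(s)
  68: appears 1 time(s)
  69: appears 1 time(s)
  76: appears 1 time(s)
  81: appears 1 time(s)
  85: appears 1 time(s)
  86: appears 1 time(s)
  88: appears 1 time(s)
  92: appears 1 time(s)
  98: appears 1 time(s)
Step 2: The value 34 appears most frequently (3 times).
Step 3: Mode = 34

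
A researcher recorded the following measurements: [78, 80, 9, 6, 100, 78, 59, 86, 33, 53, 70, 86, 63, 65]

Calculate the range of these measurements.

94

Step 1: Identify the maximum value: max = 100
Step 2: Identify the minimum value: min = 6
Step 3: Range = max - min = 100 - 6 = 94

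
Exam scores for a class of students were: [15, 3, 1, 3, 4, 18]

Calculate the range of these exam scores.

17

Step 1: Identify the maximum value: max = 18
Step 2: Identify the minimum value: min = 1
Step 3: Range = max - min = 18 - 1 = 17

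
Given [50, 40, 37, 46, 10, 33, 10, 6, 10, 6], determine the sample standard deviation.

17.9369

Step 1: Compute the mean: 24.8
Step 2: Sum of squared deviations from the mean: 2895.6
Step 3: Sample variance = 2895.6 / 9 = 321.7333
Step 4: Standard deviation = sqrt(321.7333) = 17.9369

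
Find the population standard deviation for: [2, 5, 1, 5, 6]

1.9391

Step 1: Compute the mean: 3.8
Step 2: Sum of squared deviations from the mean: 18.8
Step 3: Population variance = 18.8 / 5 = 3.76
Step 4: Standard deviation = sqrt(3.76) = 1.9391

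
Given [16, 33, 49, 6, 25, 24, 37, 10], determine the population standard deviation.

13.4722

Step 1: Compute the mean: 25
Step 2: Sum of squared deviations from the mean: 1452
Step 3: Population variance = 1452 / 8 = 181.5
Step 4: Standard deviation = sqrt(181.5) = 13.4722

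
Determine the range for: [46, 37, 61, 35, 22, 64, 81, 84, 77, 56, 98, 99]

77

Step 1: Identify the maximum value: max = 99
Step 2: Identify the minimum value: min = 22
Step 3: Range = max - min = 99 - 22 = 77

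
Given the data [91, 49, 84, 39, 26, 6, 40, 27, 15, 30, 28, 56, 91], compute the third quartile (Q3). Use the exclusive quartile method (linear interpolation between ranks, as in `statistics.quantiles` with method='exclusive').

70

Step 1: Sort the data: [6, 15, 26, 27, 28, 30, 39, 40, 49, 56, 84, 91, 91]
Step 2: n = 13
Step 3: Using the exclusive quartile method:
  Q1 = 26.5
  Q2 (median) = 39
  Q3 = 70
  IQR = Q3 - Q1 = 70 - 26.5 = 43.5
Step 4: Q3 = 70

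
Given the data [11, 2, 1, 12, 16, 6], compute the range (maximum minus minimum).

15

Step 1: Identify the maximum value: max = 16
Step 2: Identify the minimum value: min = 1
Step 3: Range = max - min = 16 - 1 = 15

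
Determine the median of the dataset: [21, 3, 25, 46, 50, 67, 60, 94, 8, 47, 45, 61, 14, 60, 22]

46

Step 1: Sort the data in ascending order: [3, 8, 14, 21, 22, 25, 45, 46, 47, 50, 60, 60, 61, 67, 94]
Step 2: The number of values is n = 15.
Step 3: Since n is odd, the median is the middle value at position 8: 46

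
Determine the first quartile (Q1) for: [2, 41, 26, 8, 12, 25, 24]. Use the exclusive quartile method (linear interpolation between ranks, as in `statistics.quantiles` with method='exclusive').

8

Step 1: Sort the data: [2, 8, 12, 24, 25, 26, 41]
Step 2: n = 7
Step 3: Using the exclusive quartile method:
  Q1 = 8
  Q2 (median) = 24
  Q3 = 26
  IQR = Q3 - Q1 = 26 - 8 = 18
Step 4: Q1 = 8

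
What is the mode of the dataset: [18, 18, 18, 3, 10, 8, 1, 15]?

18

Step 1: Count the frequency of each value:
  1: appears 1 time(s)
  3: appears 1 time(s)
  8: appears 1 time(s)
  10: appears 1 time(s)
  15: appears 1 time(s)
  18: appears 3 time(s)
Step 2: The value 18 appears most frequently (3 times).
Step 3: Mode = 18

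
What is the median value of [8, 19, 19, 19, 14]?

19

Step 1: Sort the data in ascending order: [8, 14, 19, 19, 19]
Step 2: The number of values is n = 5.
Step 3: Since n is odd, the median is the middle value at position 3: 19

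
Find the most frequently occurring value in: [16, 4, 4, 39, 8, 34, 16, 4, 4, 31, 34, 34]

4

Step 1: Count the frequency of each value:
  4: appears 4 time(s)
  8: appears 1 time(s)
  16: appears 2 time(s)
  31: appears 1 time(s)
  34: appears 3 time(s)
  39: appears 1 time(s)
Step 2: The value 4 appears most frequently (4 times).
Step 3: Mode = 4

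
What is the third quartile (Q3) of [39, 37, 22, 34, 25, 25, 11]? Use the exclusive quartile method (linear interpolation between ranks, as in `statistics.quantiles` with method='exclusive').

37

Step 1: Sort the data: [11, 22, 25, 25, 34, 37, 39]
Step 2: n = 7
Step 3: Using the exclusive quartile method:
  Q1 = 22
  Q2 (median) = 25
  Q3 = 37
  IQR = Q3 - Q1 = 37 - 22 = 15
Step 4: Q3 = 37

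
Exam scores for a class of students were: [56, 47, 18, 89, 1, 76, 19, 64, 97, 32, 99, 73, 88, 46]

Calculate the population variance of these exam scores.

925.6786

Step 1: Compute the mean: (56 + 47 + 18 + 89 + 1 + 76 + 19 + 64 + 97 + 32 + 99 + 73 + 88 + 46) / 14 = 57.5
Step 2: Compute squared deviations from the mean:
  (56 - 57.5)^2 = 2.25
  (47 - 57.5)^2 = 110.25
  (18 - 57.5)^2 = 1560.25
  (89 - 57.5)^2 = 992.25
  (1 - 57.5)^2 = 3192.25
  (76 - 57.5)^2 = 342.25
  (19 - 57.5)^2 = 1482.25
  (64 - 57.5)^2 = 42.25
  (97 - 57.5)^2 = 1560.25
  (32 - 57.5)^2 = 650.25
  (99 - 57.5)^2 = 1722.25
  (73 - 57.5)^2 = 240.25
  (88 - 57.5)^2 = 930.25
  (46 - 57.5)^2 = 132.25
Step 3: Sum of squared deviations = 12959.5
Step 4: Population variance = 12959.5 / 14 = 925.6786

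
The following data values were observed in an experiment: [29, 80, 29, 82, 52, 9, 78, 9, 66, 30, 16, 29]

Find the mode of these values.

29

Step 1: Count the frequency of each value:
  9: appears 2 time(s)
  16: appears 1 time(s)
  29: appears 3 time(s)
  30: appears 1 time(s)
  52: appears 1 time(s)
  66: appears 1 time(s)
  78: appears 1 time(s)
  80: appears 1 time(s)
  82: appears 1 time(s)
Step 2: The value 29 appears most frequently (3 times).
Step 3: Mode = 29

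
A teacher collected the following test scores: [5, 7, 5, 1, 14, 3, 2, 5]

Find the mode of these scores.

5

Step 1: Count the frequency of each value:
  1: appears 1 time(s)
  2: appears 1 time(s)
  3: appears 1 time(s)
  5: appears 3 time(s)
  7: appears 1 time(s)
  14: appears 1 time(s)
Step 2: The value 5 appears most frequently (3 times).
Step 3: Mode = 5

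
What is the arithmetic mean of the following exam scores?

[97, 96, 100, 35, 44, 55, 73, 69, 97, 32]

69.8

Step 1: Sum all values: 97 + 96 + 100 + 35 + 44 + 55 + 73 + 69 + 97 + 32 = 698
Step 2: Count the number of values: n = 10
Step 3: Mean = sum / n = 698 / 10 = 69.8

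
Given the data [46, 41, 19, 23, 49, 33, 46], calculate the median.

41

Step 1: Sort the data in ascending order: [19, 23, 33, 41, 46, 46, 49]
Step 2: The number of values is n = 7.
Step 3: Since n is odd, the median is the middle value at position 4: 41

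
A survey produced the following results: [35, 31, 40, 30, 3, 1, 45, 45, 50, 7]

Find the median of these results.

33

Step 1: Sort the data in ascending order: [1, 3, 7, 30, 31, 35, 40, 45, 45, 50]
Step 2: The number of values is n = 10.
Step 3: Since n is even, the median is the average of positions 5 and 6:
  Median = (31 + 35) / 2 = 33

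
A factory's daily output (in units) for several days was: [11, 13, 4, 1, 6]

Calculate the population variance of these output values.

19.6

Step 1: Compute the mean: (11 + 13 + 4 + 1 + 6) / 5 = 7
Step 2: Compute squared deviations from the mean:
  (11 - 7)^2 = 16
  (13 - 7)^2 = 36
  (4 - 7)^2 = 9
  (1 - 7)^2 = 36
  (6 - 7)^2 = 1
Step 3: Sum of squared deviations = 98
Step 4: Population variance = 98 / 5 = 19.6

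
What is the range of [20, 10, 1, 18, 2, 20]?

19

Step 1: Identify the maximum value: max = 20
Step 2: Identify the minimum value: min = 1
Step 3: Range = max - min = 20 - 1 = 19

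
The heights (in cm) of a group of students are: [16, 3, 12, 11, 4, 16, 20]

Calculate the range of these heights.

17

Step 1: Identify the maximum value: max = 20
Step 2: Identify the minimum value: min = 3
Step 3: Range = max - min = 20 - 3 = 17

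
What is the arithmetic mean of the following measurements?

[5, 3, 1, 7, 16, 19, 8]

8.4286

Step 1: Sum all values: 5 + 3 + 1 + 7 + 16 + 19 + 8 = 59
Step 2: Count the number of values: n = 7
Step 3: Mean = sum / n = 59 / 7 = 8.4286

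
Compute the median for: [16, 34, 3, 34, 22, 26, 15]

22

Step 1: Sort the data in ascending order: [3, 15, 16, 22, 26, 34, 34]
Step 2: The number of values is n = 7.
Step 3: Since n is odd, the median is the middle value at position 4: 22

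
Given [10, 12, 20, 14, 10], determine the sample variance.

17.2

Step 1: Compute the mean: (10 + 12 + 20 + 14 + 10) / 5 = 13.2
Step 2: Compute squared deviations from the mean:
  (10 - 13.2)^2 = 10.24
  (12 - 13.2)^2 = 1.44
  (20 - 13.2)^2 = 46.24
  (14 - 13.2)^2 = 0.64
  (10 - 13.2)^2 = 10.24
Step 3: Sum of squared deviations = 68.8
Step 4: Sample variance = 68.8 / 4 = 17.2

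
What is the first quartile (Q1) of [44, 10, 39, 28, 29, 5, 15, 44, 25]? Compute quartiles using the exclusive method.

12.5

Step 1: Sort the data: [5, 10, 15, 25, 28, 29, 39, 44, 44]
Step 2: n = 9
Step 3: Using the exclusive quartile method:
  Q1 = 12.5
  Q2 (median) = 28
  Q3 = 41.5
  IQR = Q3 - Q1 = 41.5 - 12.5 = 29
Step 4: Q1 = 12.5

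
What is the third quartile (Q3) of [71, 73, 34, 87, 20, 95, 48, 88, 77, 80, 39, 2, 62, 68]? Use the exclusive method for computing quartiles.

81.75

Step 1: Sort the data: [2, 20, 34, 39, 48, 62, 68, 71, 73, 77, 80, 87, 88, 95]
Step 2: n = 14
Step 3: Using the exclusive quartile method:
  Q1 = 37.75
  Q2 (median) = 69.5
  Q3 = 81.75
  IQR = Q3 - Q1 = 81.75 - 37.75 = 44
Step 4: Q3 = 81.75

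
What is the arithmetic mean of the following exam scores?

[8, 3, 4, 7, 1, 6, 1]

4.2857

Step 1: Sum all values: 8 + 3 + 4 + 7 + 1 + 6 + 1 = 30
Step 2: Count the number of values: n = 7
Step 3: Mean = sum / n = 30 / 7 = 4.2857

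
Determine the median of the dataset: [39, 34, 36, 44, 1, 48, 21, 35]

35.5

Step 1: Sort the data in ascending order: [1, 21, 34, 35, 36, 39, 44, 48]
Step 2: The number of values is n = 8.
Step 3: Since n is even, the median is the average of positions 4 and 5:
  Median = (35 + 36) / 2 = 35.5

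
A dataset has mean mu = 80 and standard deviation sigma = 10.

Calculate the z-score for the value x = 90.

1

Step 1: Recall the z-score formula: z = (x - mu) / sigma
Step 2: Substitute values: z = (90 - 80) / 10
Step 3: z = 10 / 10 = 1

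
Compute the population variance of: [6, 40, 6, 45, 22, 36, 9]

245.102

Step 1: Compute the mean: (6 + 40 + 6 + 45 + 22 + 36 + 9) / 7 = 23.4286
Step 2: Compute squared deviations from the mean:
  (6 - 23.4286)^2 = 303.7551
  (40 - 23.4286)^2 = 274.6122
  (6 - 23.4286)^2 = 303.7551
  (45 - 23.4286)^2 = 465.3265
  (22 - 23.4286)^2 = 2.0408
  (36 - 23.4286)^2 = 158.0408
  (9 - 23.4286)^2 = 208.1837
Step 3: Sum of squared deviations = 1715.7143
Step 4: Population variance = 1715.7143 / 7 = 245.102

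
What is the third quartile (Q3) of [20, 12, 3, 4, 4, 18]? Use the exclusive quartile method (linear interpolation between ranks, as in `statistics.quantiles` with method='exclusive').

18.5

Step 1: Sort the data: [3, 4, 4, 12, 18, 20]
Step 2: n = 6
Step 3: Using the exclusive quartile method:
  Q1 = 3.75
  Q2 (median) = 8
  Q3 = 18.5
  IQR = Q3 - Q1 = 18.5 - 3.75 = 14.75
Step 4: Q3 = 18.5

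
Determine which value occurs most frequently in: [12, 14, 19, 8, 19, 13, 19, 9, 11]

19

Step 1: Count the frequency of each value:
  8: appears 1 time(s)
  9: appears 1 time(s)
  11: appears 1 time(s)
  12: appears 1 time(s)
  13: appears 1 time(s)
  14: appears 1 time(s)
  19: appears 3 time(s)
Step 2: The value 19 appears most frequently (3 times).
Step 3: Mode = 19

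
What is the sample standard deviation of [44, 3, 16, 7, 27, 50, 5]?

19.1635

Step 1: Compute the mean: 21.7143
Step 2: Sum of squared deviations from the mean: 2203.4286
Step 3: Sample variance = 2203.4286 / 6 = 367.2381
Step 4: Standard deviation = sqrt(367.2381) = 19.1635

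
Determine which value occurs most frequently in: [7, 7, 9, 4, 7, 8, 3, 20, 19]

7

Step 1: Count the frequency of each value:
  3: appears 1 time(s)
  4: appears 1 time(s)
  7: appears 3 time(s)
  8: appears 1 time(s)
  9: appears 1 time(s)
  19: appears 1 time(s)
  20: appears 1 time(s)
Step 2: The value 7 appears most frequently (3 times).
Step 3: Mode = 7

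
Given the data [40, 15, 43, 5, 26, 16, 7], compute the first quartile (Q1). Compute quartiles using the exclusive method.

7

Step 1: Sort the data: [5, 7, 15, 16, 26, 40, 43]
Step 2: n = 7
Step 3: Using the exclusive quartile method:
  Q1 = 7
  Q2 (median) = 16
  Q3 = 40
  IQR = Q3 - Q1 = 40 - 7 = 33
Step 4: Q1 = 7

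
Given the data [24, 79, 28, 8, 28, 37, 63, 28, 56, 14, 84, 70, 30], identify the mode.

28

Step 1: Count the frequency of each value:
  8: appears 1 time(s)
  14: appears 1 time(s)
  24: appears 1 time(s)
  28: appears 3 time(s)
  30: appears 1 time(s)
  37: appears 1 time(s)
  56: appears 1 time(s)
  63: appears 1 time(s)
  70: appears 1 time(s)
  79: appears 1 time(s)
  84: appears 1 time(s)
Step 2: The value 28 appears most frequently (3 times).
Step 3: Mode = 28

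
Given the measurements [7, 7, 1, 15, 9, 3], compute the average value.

7

Step 1: Sum all values: 7 + 7 + 1 + 15 + 9 + 3 = 42
Step 2: Count the number of values: n = 6
Step 3: Mean = sum / n = 42 / 6 = 7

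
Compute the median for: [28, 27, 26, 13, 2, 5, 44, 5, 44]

26

Step 1: Sort the data in ascending order: [2, 5, 5, 13, 26, 27, 28, 44, 44]
Step 2: The number of values is n = 9.
Step 3: Since n is odd, the median is the middle value at position 5: 26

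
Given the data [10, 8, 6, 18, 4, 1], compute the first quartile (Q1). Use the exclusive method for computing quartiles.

3.25

Step 1: Sort the data: [1, 4, 6, 8, 10, 18]
Step 2: n = 6
Step 3: Using the exclusive quartile method:
  Q1 = 3.25
  Q2 (median) = 7
  Q3 = 12
  IQR = Q3 - Q1 = 12 - 3.25 = 8.75
Step 4: Q1 = 3.25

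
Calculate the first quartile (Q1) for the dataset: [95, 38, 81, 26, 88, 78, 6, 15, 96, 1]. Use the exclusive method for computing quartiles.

12.75

Step 1: Sort the data: [1, 6, 15, 26, 38, 78, 81, 88, 95, 96]
Step 2: n = 10
Step 3: Using the exclusive quartile method:
  Q1 = 12.75
  Q2 (median) = 58
  Q3 = 89.75
  IQR = Q3 - Q1 = 89.75 - 12.75 = 77
Step 4: Q1 = 12.75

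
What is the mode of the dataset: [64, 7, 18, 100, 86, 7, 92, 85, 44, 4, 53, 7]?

7

Step 1: Count the frequency of each value:
  4: appears 1 time(s)
  7: appears 3 time(s)
  18: appears 1 time(s)
  44: appears 1 time(s)
  53: appears 1 time(s)
  64: appears 1 time(s)
  85: appears 1 time(s)
  86: appears 1 time(s)
  92: appears 1 time(s)
  100: appears 1 time(s)
Step 2: The value 7 appears most frequently (3 times).
Step 3: Mode = 7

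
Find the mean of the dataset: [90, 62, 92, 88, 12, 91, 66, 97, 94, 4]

69.6

Step 1: Sum all values: 90 + 62 + 92 + 88 + 12 + 91 + 66 + 97 + 94 + 4 = 696
Step 2: Count the number of values: n = 10
Step 3: Mean = sum / n = 696 / 10 = 69.6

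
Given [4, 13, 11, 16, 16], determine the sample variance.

24.5

Step 1: Compute the mean: (4 + 13 + 11 + 16 + 16) / 5 = 12
Step 2: Compute squared deviations from the mean:
  (4 - 12)^2 = 64
  (13 - 12)^2 = 1
  (11 - 12)^2 = 1
  (16 - 12)^2 = 16
  (16 - 12)^2 = 16
Step 3: Sum of squared deviations = 98
Step 4: Sample variance = 98 / 4 = 24.5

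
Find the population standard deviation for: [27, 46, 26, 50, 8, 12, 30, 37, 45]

13.9426

Step 1: Compute the mean: 31.2222
Step 2: Sum of squared deviations from the mean: 1749.5556
Step 3: Population variance = 1749.5556 / 9 = 194.3951
Step 4: Standard deviation = sqrt(194.3951) = 13.9426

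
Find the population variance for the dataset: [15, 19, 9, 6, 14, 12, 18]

18.7755

Step 1: Compute the mean: (15 + 19 + 9 + 6 + 14 + 12 + 18) / 7 = 13.2857
Step 2: Compute squared deviations from the mean:
  (15 - 13.2857)^2 = 2.9388
  (19 - 13.2857)^2 = 32.6531
  (9 - 13.2857)^2 = 18.3673
  (6 - 13.2857)^2 = 53.0816
  (14 - 13.2857)^2 = 0.5102
  (12 - 13.2857)^2 = 1.6531
  (18 - 13.2857)^2 = 22.2245
Step 3: Sum of squared deviations = 131.4286
Step 4: Population variance = 131.4286 / 7 = 18.7755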